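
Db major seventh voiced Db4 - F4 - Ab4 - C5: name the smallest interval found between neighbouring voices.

minor 3rd

Adjacent intervals: Db4→F4 = major third; F4→Ab4 = minor third; Ab4→C5 = major third.
The smallest is F4 to Ab4, a minor third (3 semitones).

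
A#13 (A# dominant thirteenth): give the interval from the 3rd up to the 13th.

perfect eleventh

A#13 (A# dominant thirteenth) is spelled A#, C##, E#, G#, B#, F##.
So we need the interval from C## up to F##.
C## up to F## spans 11 letter names and 17 semitones — a perfect eleventh.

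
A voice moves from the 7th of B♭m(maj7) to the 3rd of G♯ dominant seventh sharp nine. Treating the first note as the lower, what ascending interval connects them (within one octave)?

augmented second

B♭m(maj7) has A as its 7th, and G♯ dominant seventh sharp nine has B♯ as its 3rd.
2 letter names make it a second; at 3 semitones (a half step wider than major) the quality is augmented.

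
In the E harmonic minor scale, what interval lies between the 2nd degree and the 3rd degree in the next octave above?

m9

E harmonic minor: E F# G A B C D#.
So we need the interval from F# up to G.
9 letter names make it a ninth; at 13 semitones (a half step narrower than major) the quality is minor.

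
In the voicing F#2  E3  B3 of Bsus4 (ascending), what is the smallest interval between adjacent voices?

perfect fifth

Adjacent intervals: F#2→E3 = minor seventh; E3→B3 = perfect fifth.
The smallest is E3 to B3, a perfect fifth (7 semitones).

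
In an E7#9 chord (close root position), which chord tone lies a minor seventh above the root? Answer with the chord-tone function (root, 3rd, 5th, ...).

The chord tones of E7#9 are E, G#, B, D, F##.
The root is E. A minor seventh above E is D.
D is the chord's 7th.

7th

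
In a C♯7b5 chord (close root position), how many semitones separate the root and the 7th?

10

C♯7b5: C♯-E♯-G-B.
C♯ to B is a minor seventh: 10 semitones.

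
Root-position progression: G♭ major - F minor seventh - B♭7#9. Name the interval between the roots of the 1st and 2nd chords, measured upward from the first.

M7

The roots are G♭ and F.
G♭ up to F spans 7 letter names and 11 semitones — a major seventh.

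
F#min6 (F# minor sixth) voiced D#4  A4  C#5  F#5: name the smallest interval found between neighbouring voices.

major third

Adjacent intervals: D#4→A4 = diminished fifth; A4→C#5 = major third; C#5→F#5 = perfect fourth.
The smallest is A4 to C#5, a major third (4 semitones).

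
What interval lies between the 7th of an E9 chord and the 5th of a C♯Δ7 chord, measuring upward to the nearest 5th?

E9 has D as its 7th, and C♯Δ7 has G♯ as its 5th.
D up to G♯ is 6 semitones, a half step wider than a perfect fourth, so the interval is augmented.

augmented fourth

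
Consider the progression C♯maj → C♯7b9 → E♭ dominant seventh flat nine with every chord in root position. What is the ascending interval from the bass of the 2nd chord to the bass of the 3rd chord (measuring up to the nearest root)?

The roots are C♯ and E♭.
3 letter names make it a third; at 2 semitones (a whole step narrower than major) the quality is diminished.

d3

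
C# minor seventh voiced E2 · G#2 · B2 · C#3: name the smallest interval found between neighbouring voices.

Adjacent intervals: E2→G#2 = major third; G#2→B2 = minor third; B2→C#3 = major second.
The smallest is B2 to C#3, a major second (2 semitones).

major 2nd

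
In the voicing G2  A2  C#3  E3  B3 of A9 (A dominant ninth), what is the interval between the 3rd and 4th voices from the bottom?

minor third

Those voices are C#3 and E3.
From C# to E: 3 semitones over a third = minor.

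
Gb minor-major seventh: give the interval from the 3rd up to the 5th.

major third

GbmM7 is spelled Gb Bbb Db F.
That puts Bbb below Db.
From Bbb to Db is 4 semitones, exactly the major third.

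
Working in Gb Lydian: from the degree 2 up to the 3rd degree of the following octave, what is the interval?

major ninth

Spelling Gb Lydian: Gb Ab Bb C Db Eb F.
The degree 2 is Ab and the 3rd degree (up an octave) is Bb.
Ab up to Bb spans 9 letter names and 14 semitones — a major ninth.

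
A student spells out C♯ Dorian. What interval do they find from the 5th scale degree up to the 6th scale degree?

major second

Spelling C♯ Dorian: C♯ D♯ E F♯ G♯ A♯ B.
That puts G♯ below A♯.
From G♯ to A♯ is 2 semitones, exactly the major second.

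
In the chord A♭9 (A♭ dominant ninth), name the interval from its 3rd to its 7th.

diminished fifth

The chord tones of A♭9 are A♭, C, E♭, G♭, B♭.
That puts C below G♭.
From C to G♭: 6 semitones over a fifth = diminished.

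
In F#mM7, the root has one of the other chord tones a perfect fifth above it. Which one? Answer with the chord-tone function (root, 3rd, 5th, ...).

5th

F#mM7: F#, A, C#, E#.
The root is F#. A perfect fifth above F# is C#.
C# is the chord's 5th.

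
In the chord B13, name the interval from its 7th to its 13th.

B dominant thirteenth is spelled B-D#-F#-A-C#-G#.
So we need the interval from A up to G#.
From A to G# is 11 semitones, exactly the major seventh.

major 7th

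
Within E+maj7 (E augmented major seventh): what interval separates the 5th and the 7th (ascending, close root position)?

minor third

Spelling the chord: E–G♯–B♯–D♯.
So we need the interval from B♯ up to D♯.
3 letter names make it a third; at 3 semitones (a half step narrower than major) the quality is minor.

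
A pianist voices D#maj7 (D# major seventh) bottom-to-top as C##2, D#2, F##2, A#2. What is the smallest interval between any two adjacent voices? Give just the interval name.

minor second

Adjacent intervals: C##2→D#2 = minor second; D#2→F##2 = major third; F##2→A#2 = minor third.
The smallest is C##2 to D#2, a minor second (1 semitone).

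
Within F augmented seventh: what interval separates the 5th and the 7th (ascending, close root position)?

The chord tones of Faug7 (F augmented seventh) are F-A-C#-Eb.
The 5th is C# and the 7th is Eb.
3 letter names make it a third; at 2 semitones (a whole step narrower than major) the quality is diminished.

diminished third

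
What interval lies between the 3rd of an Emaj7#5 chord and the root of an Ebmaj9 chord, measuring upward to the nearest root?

diminished 6th

The 3rd of Emaj7#5 is G#; the root of Ebmaj9 is Eb.
From G# to Eb: 7 semitones over a sixth = diminished.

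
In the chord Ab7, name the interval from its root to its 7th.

minor seventh

The chord tones of Ab dominant seventh are Ab C Eb Gb.
So we need the interval from Ab up to Gb.
7 letter names make it a seventh; at 10 semitones (a half step narrower than major) the quality is minor.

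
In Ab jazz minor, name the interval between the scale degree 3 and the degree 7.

augmented 5th

Ab melodic minor: Ab Bb Cb Db Eb F G.
The scale degree 3 is Cb and the 7th degree is G.
5 letter names make it a fifth; at 8 semitones (a half step wider than perfect) the quality is augmented.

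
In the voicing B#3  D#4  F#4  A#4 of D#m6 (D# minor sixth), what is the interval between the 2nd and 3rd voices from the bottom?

Those voices are D#4 and F#4.
3 letter names make it a third; at 3 semitones (a half step narrower than major) the quality is minor.

minor third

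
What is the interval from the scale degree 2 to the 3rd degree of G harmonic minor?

Spelling G harmonic minor: G A Bb C D Eb F#.
The scale degree 2 is A and the degree 3 is Bb.
A up to Bb is 1 semitone, a half step narrower than a major second, so the interval is minor.

minor 2nd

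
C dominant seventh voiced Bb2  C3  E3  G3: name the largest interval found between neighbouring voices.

Adjacent intervals: Bb2→C3 = major second; C3→E3 = major third; E3→G3 = minor third.
The largest is C3 to E3, a major third (4 semitones).

major 3rd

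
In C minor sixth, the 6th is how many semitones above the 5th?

Spelling the chord: C E♭ G A.
G to A is a major second: 2 semitones.

2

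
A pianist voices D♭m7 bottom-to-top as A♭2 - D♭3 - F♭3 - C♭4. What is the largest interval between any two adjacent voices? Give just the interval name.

P5

Adjacent intervals: A♭2→D♭3 = perfect fourth; D♭3→F♭3 = minor third; F♭3→C♭4 = perfect fifth.
The largest is F♭3 to C♭4, a perfect fifth (7 semitones).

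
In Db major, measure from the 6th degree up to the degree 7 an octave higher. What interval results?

The scale runs Db Eb F Gb Ab Bb C.
That puts Bb below C.
Counting 9 letters and 14 half steps from Bb gives a major ninth.

major ninth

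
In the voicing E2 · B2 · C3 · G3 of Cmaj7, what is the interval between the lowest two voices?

perfect fifth

Those voices are E2 and B2.
From E to B is 7 semitones, exactly the perfect fifth.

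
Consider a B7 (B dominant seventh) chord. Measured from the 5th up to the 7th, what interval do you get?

minor third

B7 (B dominant seventh): B–D#–F#–A.
The 5th is F# and the 7th is A.
3 letter names make it a third; at 3 semitones (a half step narrower than major) the quality is minor.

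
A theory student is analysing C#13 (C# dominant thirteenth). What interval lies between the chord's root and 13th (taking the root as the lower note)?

The chord tones of C#13 (C# dominant thirteenth) are C#–E#–G#–B–D#–A#.
So we need the interval from C# up to A#.
Counting 13 letters and 21 half steps from C# gives a major thirteenth.

major thirteenth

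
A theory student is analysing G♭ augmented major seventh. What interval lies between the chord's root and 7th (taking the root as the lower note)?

major seventh

Spelling the chord: G♭-B♭-D-F.
So we need the interval from G♭ up to F.
From G♭ to F is 11 semitones, exactly the major seventh.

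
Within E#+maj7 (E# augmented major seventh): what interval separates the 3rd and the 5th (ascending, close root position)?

major third

The chord tones of E#maj7#5 are E# G## B## D##.
The 3rd is G## and the 5th is B##.
Counting 3 letters and 4 half steps from G## gives a major third.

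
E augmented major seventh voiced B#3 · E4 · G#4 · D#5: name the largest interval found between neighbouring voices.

Adjacent intervals: B#3→E4 = diminished fourth; E4→G#4 = major third; G#4→D#5 = perfect fifth.
The largest is G#4 to D#5, a perfect fifth (7 semitones).

perfect fifth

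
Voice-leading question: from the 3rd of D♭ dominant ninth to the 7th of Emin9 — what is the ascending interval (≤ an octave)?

D♭ dominant ninth has F as its 3rd, and Emin9 has D as its 7th.
Counting 6 letters and 9 half steps from F gives a major sixth.

major sixth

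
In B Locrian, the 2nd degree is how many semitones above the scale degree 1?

The scale is B C D E F G A.
B up to C is a minor second — 1 semitone.

1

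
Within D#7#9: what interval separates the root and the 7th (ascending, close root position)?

minor 7th

Spelling the chord: D#–F##–A#–C#–E##.
Root = D#; 7th = C#.
D# up to C# is 10 semitones, a half step narrower than a major seventh, so the interval is minor.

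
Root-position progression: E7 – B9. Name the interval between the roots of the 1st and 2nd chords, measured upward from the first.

perfect fifth

The roots are E and B.
From E to B is 7 semitones, exactly the perfect fifth.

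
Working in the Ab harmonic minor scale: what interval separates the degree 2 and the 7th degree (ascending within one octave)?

The scale runs Ab Bb Cb Db Eb Fb G.
That puts Bb below G.
Counting 6 letters and 9 half steps from Bb gives a major sixth.

major 6th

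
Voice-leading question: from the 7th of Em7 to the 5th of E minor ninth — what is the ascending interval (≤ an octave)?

The 7th of Em7 is D; the 5th of E minor ninth is B.
From D to B is 9 semitones, exactly the major sixth.

major sixth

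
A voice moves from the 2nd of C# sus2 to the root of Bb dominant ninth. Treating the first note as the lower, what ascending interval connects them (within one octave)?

diminished sixth

C# sus2 has D# as its 2nd, and Bb dominant ninth has Bb as its root.
From D# to Bb: 7 semitones over a sixth = diminished.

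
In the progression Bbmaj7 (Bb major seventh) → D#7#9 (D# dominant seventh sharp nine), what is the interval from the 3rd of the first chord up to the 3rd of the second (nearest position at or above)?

The 3rd of Bbmaj7 (Bb major seventh) is D; the 3rd of D#7#9 (D# dominant seventh sharp nine) is F##.
D up to F## is 5 semitones, a half step wider than a major third, so the interval is augmented.

augmented third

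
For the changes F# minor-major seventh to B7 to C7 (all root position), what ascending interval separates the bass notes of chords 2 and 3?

m2

The roots are B and C.
From B to C: 1 semitone over a second = minor.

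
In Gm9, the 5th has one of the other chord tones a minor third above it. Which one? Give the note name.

F

Gm9 is spelled G B♭ D F A.
The 5th is D. A minor third above D is F.
F is the chord's 7th.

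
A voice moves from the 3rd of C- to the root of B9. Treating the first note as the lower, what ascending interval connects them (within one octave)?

augmented fifth

C- has Eb as its 3rd, and B9 has B as its root.
5 letter names make it a fifth; at 8 semitones (a half step wider than perfect) the quality is augmented.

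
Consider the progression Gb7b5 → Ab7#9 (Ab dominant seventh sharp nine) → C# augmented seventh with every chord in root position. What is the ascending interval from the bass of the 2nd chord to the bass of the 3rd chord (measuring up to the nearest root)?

The roots are Ab and C#.
From Ab to C#: 5 semitones over a third = augmented.

augmented third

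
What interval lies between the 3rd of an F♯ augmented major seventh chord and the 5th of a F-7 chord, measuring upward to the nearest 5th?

The 3rd of F♯ augmented major seventh is A♯; the 5th of F-7 is C.
From A♯ to C: 2 semitones over a third = diminished.

diminished third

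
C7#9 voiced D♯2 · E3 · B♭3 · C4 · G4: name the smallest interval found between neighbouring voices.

Adjacent intervals: D♯2→E3 = minor ninth; E3→B♭3 = diminished fifth; B♭3→C4 = major second; C4→G4 = perfect fifth.
The smallest is B♭3 to C4, a major second (2 semitones).

major second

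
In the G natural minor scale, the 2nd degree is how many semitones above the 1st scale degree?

2

The scale is G A Bb C D Eb F.
G up to A is a major second — 2 semitones.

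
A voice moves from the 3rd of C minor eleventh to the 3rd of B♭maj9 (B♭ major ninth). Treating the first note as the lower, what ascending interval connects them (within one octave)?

The 3rd of C minor eleventh is E♭; the 3rd of B♭maj9 (B♭ major ninth) is D.
From E♭ to D is 11 semitones, exactly the major seventh.

major seventh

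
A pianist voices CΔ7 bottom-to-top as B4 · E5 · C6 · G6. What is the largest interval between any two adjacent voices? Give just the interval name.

minor sixth

Adjacent intervals: B4→E5 = perfect fourth; E5→C6 = minor sixth; C6→G6 = perfect fifth.
The largest is E5 to C6, a minor sixth (8 semitones).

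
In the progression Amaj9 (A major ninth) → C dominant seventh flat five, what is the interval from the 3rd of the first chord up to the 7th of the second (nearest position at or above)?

The 3rd of Amaj9 (A major ninth) is C#; the 7th of C dominant seventh flat five is Bb.
C# up to Bb is 9 semitones, a whole step narrower than a major seventh, so the interval is diminished.

d7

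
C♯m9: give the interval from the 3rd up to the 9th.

major seventh

C♯m9 is spelled C♯ E G♯ B D♯.
The 3rd is E and the 9th is D♯.
Counting 7 letters and 11 half steps from E gives a major seventh.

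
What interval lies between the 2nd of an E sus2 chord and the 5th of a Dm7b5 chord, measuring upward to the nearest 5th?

The 2nd of E sus2 is F#; the 5th of Dm7b5 is Ab.
From F# to Ab: 2 semitones over a third = diminished.

d3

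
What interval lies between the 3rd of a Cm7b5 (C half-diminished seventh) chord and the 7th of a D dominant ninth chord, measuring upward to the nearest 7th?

The 3rd of Cm7b5 (C half-diminished seventh) is Eb; the 7th of D dominant ninth is C.
From Eb to C is 9 semitones, exactly the major sixth.

M6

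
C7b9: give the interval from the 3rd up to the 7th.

diminished fifth

C dominant seventh flat nine: C-E-G-B♭-D♭.
That puts E below B♭.
E up to B♭ is 6 semitones, a half step narrower than a perfect fifth, so the interval is diminished.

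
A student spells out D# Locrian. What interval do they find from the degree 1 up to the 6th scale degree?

D# locrian: D# E F# G# A B C#.
The degree 1 is D# and the 6th degree is B.
D# up to B is 8 semitones, a half step narrower than a major sixth, so the interval is minor.

minor sixth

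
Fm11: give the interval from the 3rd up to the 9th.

major seventh

The chord tones of Fm11 are F–Ab–C–Eb–G–Bb.
3rd = Ab; 9th = G.
Counting 7 letters and 11 half steps from Ab gives a major seventh.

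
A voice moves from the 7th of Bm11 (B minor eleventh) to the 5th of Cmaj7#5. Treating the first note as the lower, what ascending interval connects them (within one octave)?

major 7th

Bm11 (B minor eleventh) has A as its 7th, and Cmaj7#5 has G# as its 5th.
Counting 7 letters and 11 half steps from A gives a major seventh.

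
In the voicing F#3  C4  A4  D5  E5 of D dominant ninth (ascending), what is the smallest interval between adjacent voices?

major second

Adjacent intervals: F#3→C4 = diminished fifth; C4→A4 = major sixth; A4→D5 = perfect fourth; D5→E5 = major second.
The smallest is D5 to E5, a major second (2 semitones).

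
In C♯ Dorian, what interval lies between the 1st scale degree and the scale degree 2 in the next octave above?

The scale runs C♯ D♯ E F♯ G♯ A♯ B.
So we need the interval from C♯ up to D♯.
Counting 9 letters and 14 half steps from C♯ gives a major ninth.

major ninth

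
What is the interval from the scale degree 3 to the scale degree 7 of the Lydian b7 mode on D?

Spelling the Lydian b7 mode on D: D E F♯ G♯ A B C.
That puts F♯ below C.
From F♯ to C: 6 semitones over a fifth = diminished.

diminished fifth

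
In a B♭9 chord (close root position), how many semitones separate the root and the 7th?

B♭9 is spelled B♭, D, F, A♭, C.
B♭ to A♭ is a minor seventh: 10 semitones.

10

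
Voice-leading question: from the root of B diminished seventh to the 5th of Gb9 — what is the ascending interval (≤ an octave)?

B diminished seventh has B as its root, and Gb9 has Db as its 5th.
B up to Db is 2 semitones, a whole step narrower than a major third, so the interval is diminished.

diminished third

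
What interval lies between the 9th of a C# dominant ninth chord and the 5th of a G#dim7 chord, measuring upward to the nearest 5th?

diminished octave

C# dominant ninth has D# as its 9th, and G#dim7 has D as its 5th.
8 letter names make it an octave; at 11 semitones (a half step narrower than perfect) the quality is diminished.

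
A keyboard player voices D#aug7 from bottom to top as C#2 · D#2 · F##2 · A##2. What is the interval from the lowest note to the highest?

augmented sixth

The outer voices are C#2 and A##2.
From C# to A##: 10 semitones over a sixth = augmented.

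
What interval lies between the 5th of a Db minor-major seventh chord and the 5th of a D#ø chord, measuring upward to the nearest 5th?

augmented 1st

The 5th of Db minor-major seventh is Ab; the 5th of D#ø is A.
From Ab to A: 1 semitone over a unison = augmented.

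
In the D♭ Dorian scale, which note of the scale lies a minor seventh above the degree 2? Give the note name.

The scale is D♭ E♭ F♭ G♭ A♭ B♭ C♭.
The degree 2 is E♭; a minor seventh above that is D♭ — scale degree 1.

Db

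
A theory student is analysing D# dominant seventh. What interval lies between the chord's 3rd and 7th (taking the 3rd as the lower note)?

diminished 5th

The chord tones of D# dominant seventh are D#-F##-A#-C#.
So we need the interval from F## up to C#.
From F## to C#: 6 semitones over a fifth = diminished.
This 3–7 tritone is the characteristic tension at the heart of the dominant sound.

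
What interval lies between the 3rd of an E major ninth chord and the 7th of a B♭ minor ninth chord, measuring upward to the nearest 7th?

diminished 2nd

The 3rd of E major ninth is G♯; the 7th of B♭ minor ninth is A♭.
G♯ up to A♭ is 0 semitones, a whole step narrower than a major second, so the interval is diminished.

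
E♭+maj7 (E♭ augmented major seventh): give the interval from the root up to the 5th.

augmented fifth

E♭+maj7 (E♭ augmented major seventh) is spelled E♭–G–B–D.
So we need the interval from E♭ up to B.
5 letter names make it a fifth; at 8 semitones (a half step wider than perfect) the quality is augmented.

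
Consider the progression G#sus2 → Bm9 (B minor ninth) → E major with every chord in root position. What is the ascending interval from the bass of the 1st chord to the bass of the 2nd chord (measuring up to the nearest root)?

The roots are G# and B.
3 letter names make it a third; at 3 semitones (a half step narrower than major) the quality is minor.

minor third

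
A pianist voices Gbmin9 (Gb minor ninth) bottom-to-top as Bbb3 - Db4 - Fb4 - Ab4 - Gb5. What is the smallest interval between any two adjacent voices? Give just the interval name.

Adjacent intervals: Bbb3→Db4 = major third; Db4→Fb4 = minor third; Fb4→Ab4 = major third; Ab4→Gb5 = minor seventh.
The smallest is Db4 to Fb4, a minor third (3 semitones).

minor 3rd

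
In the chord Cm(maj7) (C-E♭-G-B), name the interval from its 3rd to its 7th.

A5

3rd = E♭; 7th = B.
5 letter names make it a fifth; at 8 semitones (a half step wider than perfect) the quality is augmented.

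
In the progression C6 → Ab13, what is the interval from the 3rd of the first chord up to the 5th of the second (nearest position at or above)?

C6 has E as its 3rd, and Ab13 has Eb as its 5th.
E up to Eb is 11 semitones, a half step narrower than a perfect octave, so the interval is diminished.

diminished octave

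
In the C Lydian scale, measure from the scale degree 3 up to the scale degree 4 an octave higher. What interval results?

C lydian: C D E F# G A B.
That puts E below F#.
E up to F# spans 9 letter names and 14 semitones — a major ninth.

major 9th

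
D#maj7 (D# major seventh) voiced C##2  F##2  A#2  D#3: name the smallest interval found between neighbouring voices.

m3

Adjacent intervals: C##2→F##2 = perfect fourth; F##2→A#2 = minor third; A#2→D#3 = perfect fourth.
The smallest is F##2 to A#2, a minor third (3 semitones).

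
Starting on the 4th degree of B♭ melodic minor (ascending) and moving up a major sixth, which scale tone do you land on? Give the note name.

The scale is B♭ C D♭ E♭ F G A.
The 4th degree is E♭; a major sixth above that is C — scale degree 2.

C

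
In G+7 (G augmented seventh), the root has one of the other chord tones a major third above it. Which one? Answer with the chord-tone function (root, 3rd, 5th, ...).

3rd

Spelling the chord: G B D♯ F.
The root is G. A major third above G is B.
B is the chord's 3rd.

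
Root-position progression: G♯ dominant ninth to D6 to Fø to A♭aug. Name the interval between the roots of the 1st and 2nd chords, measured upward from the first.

diminished fifth

The roots are G♯ and D.
G♯ up to D is 6 semitones, a half step narrower than a perfect fifth, so the interval is diminished.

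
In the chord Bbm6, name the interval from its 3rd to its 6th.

augmented fourth

Spelling the chord: Bb Db F G.
3rd = Db; 6th = G.
4 letter names make it a fourth; at 6 semitones (a half step wider than perfect) the quality is augmented.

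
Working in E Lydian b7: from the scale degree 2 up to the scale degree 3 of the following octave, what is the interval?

The scale runs E F# G# A# B C# D.
So we need the interval from F# up to G#.
F# up to G# spans 9 letter names and 14 semitones — a major ninth.

major 9th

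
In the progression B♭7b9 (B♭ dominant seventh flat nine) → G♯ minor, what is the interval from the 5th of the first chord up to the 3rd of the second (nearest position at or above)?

augmented 4th

The 5th of B♭7b9 (B♭ dominant seventh flat nine) is F; the 3rd of G♯ minor is B.
F up to B is 6 semitones, a half step wider than a perfect fourth, so the interval is augmented.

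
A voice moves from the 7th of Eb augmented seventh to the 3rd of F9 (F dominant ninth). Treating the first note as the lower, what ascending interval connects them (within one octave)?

The 7th of Eb augmented seventh is Db; the 3rd of F9 (F dominant ninth) is A.
Db up to A is 8 semitones, a half step wider than a perfect fifth, so the interval is augmented.

A5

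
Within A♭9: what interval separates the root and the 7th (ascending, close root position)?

The chord tones of A♭9 are A♭, C, E♭, G♭, B♭.
The root is A♭ and the 7th is G♭.
A♭ up to G♭ is 10 semitones, a half step narrower than a major seventh, so the interval is minor.

m7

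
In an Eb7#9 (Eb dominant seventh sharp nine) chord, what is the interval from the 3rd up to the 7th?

diminished 5th

Spelling the chord: Eb–G–Bb–Db–F#.
The 3rd is G and the 7th is Db.
From G to Db: 6 semitones over a fifth = diminished.
This 3–7 tritone is the characteristic tension at the heart of the dominant sound.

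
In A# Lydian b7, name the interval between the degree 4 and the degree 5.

minor 2nd

A# lydian dominant: A# B# C## D## E# F## G#.
So we need the interval from D## up to E#.
2 letter names make it a second; at 1 semitone (a half step narrower than major) the quality is minor.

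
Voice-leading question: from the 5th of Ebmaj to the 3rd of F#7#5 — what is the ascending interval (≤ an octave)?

The 5th of Ebmaj is Bb; the 3rd of F#7#5 is A#.
From Bb to A#: 12 semitones over a seventh = augmented.

augmented seventh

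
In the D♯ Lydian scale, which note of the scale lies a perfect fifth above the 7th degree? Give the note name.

The scale is D♯ E♯ F𝄪 G𝄪 A♯ B♯ C𝄪.
The 7th degree is C𝄪; a perfect fifth above that is G𝄪 — scale degree 4.

G##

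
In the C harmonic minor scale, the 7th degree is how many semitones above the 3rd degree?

8

The scale is C D Eb F G Ab B.
Eb up to B is an augmented fifth — 8 semitones.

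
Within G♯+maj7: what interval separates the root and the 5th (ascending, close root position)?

G♯+maj7 (G♯ augmented major seventh): G♯, B♯, D𝄪, F𝄪.
The root is G♯ and the 5th is D𝄪.
5 letter names make it a fifth; at 8 semitones (a half step wider than perfect) the quality is augmented.

augmented 5th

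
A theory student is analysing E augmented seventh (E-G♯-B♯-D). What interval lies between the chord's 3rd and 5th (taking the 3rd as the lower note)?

major third

3rd = G♯; 5th = B♯.
G♯ up to B♯ spans 3 letter names and 4 semitones — a major third.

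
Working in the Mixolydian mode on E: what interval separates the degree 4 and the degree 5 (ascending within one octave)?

Spelling the Mixolydian mode on E: E F# G# A B C# D.
The degree 4 is A and the degree 5 is B.
From A to B is 2 semitones, exactly the major second.

major 2nd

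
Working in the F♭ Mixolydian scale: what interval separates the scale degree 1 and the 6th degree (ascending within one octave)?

The scale runs F♭ G♭ A♭ B𝄫 C♭ D♭ E𝄫.
Scale degree 1 = F♭; 6th degree = D♭.
Counting 6 letters and 9 half steps from F♭ gives a major sixth.

M6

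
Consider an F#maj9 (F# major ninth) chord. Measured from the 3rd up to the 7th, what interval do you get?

perfect 5th

Spelling the chord: F# A# C# E# G#.
The 3rd is A# and the 7th is E#.
Counting 5 letters and 7 half steps from A# gives a perfect fifth.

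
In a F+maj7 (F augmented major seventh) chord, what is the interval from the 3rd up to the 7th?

perfect fifth

Spelling the chord: F–A–C#–E.
3rd = A; 7th = E.
A up to E spans 5 letter names and 7 semitones — a perfect fifth.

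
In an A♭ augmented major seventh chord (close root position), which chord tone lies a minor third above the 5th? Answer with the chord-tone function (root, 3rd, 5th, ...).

7th

A♭ augmented major seventh is spelled A♭–C–E–G.
The 5th is E. A minor third above E is G.
G is the chord's 7th.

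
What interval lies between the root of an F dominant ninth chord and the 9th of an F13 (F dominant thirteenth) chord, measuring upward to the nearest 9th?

major 2nd

F dominant ninth has F as its root, and F13 (F dominant thirteenth) has G as its 9th.
From F to G is 2 semitones, exactly the major second.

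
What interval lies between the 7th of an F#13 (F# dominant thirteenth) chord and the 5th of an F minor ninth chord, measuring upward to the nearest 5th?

minor sixth

The 7th of F#13 (F# dominant thirteenth) is E; the 5th of F minor ninth is C.
6 letter names make it a sixth; at 8 semitones (a half step narrower than major) the quality is minor.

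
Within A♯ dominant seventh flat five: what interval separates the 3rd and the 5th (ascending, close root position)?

d3

The chord tones of A♯7b5 are A♯-C𝄪-E-G♯.
3rd = C𝄪; 5th = E.
C𝄪 up to E is 2 semitones, a whole step narrower than a major third, so the interval is diminished.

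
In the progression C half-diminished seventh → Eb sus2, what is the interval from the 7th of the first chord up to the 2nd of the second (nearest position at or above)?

perfect fifth

C half-diminished seventh has Bb as its 7th, and Eb sus2 has F as its 2nd.
Counting 5 letters and 7 half steps from Bb gives a perfect fifth.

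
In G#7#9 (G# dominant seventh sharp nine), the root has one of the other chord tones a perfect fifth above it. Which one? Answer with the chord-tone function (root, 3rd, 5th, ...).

G#7#9 is spelled G#-B#-D#-F#-A##.
The root is G#. A perfect fifth above G# is D#.
D# is the chord's 5th.

5th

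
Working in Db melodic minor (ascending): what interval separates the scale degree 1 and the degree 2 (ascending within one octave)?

The scale runs Db Eb Fb Gb Ab Bb C.
That puts Db below Eb.
Db up to Eb spans 2 letter names and 2 semitones — a major second.

M2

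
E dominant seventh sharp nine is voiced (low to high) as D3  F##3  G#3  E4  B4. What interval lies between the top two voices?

Those voices are E4 and B4.
E up to B spans 5 letter names and 7 semitones — a perfect fifth.

P5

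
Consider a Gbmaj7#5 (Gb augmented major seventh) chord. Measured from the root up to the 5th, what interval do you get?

A5

The chord tones of Gbmaj7#5 are Gb Bb D F.
That puts Gb below D.
Gb up to D is 8 semitones, a half step wider than a perfect fifth, so the interval is augmented.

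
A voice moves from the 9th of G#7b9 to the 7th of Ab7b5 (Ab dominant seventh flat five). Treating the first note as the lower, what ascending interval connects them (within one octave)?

The 9th of G#7b9 is A; the 7th of Ab7b5 (Ab dominant seventh flat five) is Gb.
7 letter names make it a seventh; at 9 semitones (a whole step narrower than major) the quality is diminished.

d7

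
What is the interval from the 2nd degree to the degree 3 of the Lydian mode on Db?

Db lydian: Db Eb F G Ab Bb C.
2nd degree = Eb; 3rd degree = F.
From Eb to F is 2 semitones, exactly the major second.

major second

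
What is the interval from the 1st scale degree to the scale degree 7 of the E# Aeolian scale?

Spelling the E# Aeolian scale: E# F## G# A# B# C# D#.
That puts E# below D#.
E# up to D# is 10 semitones, a half step narrower than a major seventh, so the interval is minor.

minor seventh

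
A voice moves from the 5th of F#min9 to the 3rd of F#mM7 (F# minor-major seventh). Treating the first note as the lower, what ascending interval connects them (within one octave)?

F#min9 has C# as its 5th, and F#mM7 (F# minor-major seventh) has A as its 3rd.
From C# to A: 8 semitones over a sixth = minor.

minor sixth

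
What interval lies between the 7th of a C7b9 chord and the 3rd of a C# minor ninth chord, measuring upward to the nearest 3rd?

The 7th of C7b9 is Bb; the 3rd of C# minor ninth is E.
Bb up to E is 6 semitones, a half step wider than a perfect fourth, so the interval is augmented.

augmented 4th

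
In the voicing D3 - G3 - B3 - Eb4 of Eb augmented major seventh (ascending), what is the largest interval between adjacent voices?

Adjacent intervals: D3→G3 = perfect fourth; G3→B3 = major third; B3→Eb4 = diminished fourth.
The largest is D3 to G3, a perfect fourth (5 semitones).

perfect fourth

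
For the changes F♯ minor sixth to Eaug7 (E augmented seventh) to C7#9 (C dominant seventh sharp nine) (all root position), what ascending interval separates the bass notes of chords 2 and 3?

The roots are E and C.
6 letter names make it a sixth; at 8 semitones (a half step narrower than major) the quality is minor.

minor sixth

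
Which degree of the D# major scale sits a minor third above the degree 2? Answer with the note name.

The scale is D# E# F## G# A# B# C##.
The degree 2 is E#; a minor third above that is G# — scale degree 4.

G#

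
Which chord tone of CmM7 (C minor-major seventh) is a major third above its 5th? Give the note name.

C minor-major seventh is spelled C, E♭, G, B.
The 5th is G. A major third above G is B.
B is the chord's 7th.

B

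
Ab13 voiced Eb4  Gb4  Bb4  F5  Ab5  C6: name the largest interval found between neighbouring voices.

Adjacent intervals: Eb4→Gb4 = minor third; Gb4→Bb4 = major third; Bb4→F5 = perfect fifth; F5→Ab5 = minor third; Ab5→C6 = major third.
The largest is Bb4 to F5, a perfect fifth (7 semitones).

perfect 5th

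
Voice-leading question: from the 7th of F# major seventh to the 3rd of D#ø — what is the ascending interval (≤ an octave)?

F# major seventh has E# as its 7th, and D#ø has F# as its 3rd.
2 letter names make it a second; at 1 semitone (a half step narrower than major) the quality is minor.

minor second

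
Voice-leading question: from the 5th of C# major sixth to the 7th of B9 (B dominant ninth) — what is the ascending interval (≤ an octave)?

The 5th of C# major sixth is G#; the 7th of B9 (B dominant ninth) is A.
G# up to A is 1 semitone, a half step narrower than a major second, so the interval is minor.

minor 2nd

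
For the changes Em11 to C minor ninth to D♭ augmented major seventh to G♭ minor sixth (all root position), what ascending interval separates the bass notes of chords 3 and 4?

The roots are D♭ and G♭.
Counting 4 letters and 5 half steps from D♭ gives a perfect fourth.

P4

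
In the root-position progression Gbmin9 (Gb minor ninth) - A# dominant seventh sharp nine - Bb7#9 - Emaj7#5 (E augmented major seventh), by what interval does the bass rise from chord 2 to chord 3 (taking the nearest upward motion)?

diminished second

The roots are A# and Bb.
From A# to Bb: 0 semitones over a second = diminished.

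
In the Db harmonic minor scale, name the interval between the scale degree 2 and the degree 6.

Spelling the Db harmonic minor scale: Db Eb Fb Gb Ab Bbb C.
So we need the interval from Eb up to Bbb.
From Eb to Bbb: 6 semitones over a fifth = diminished.

diminished fifth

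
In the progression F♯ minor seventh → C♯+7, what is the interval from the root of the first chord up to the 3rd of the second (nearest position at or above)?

M7

The root of F♯ minor seventh is F♯; the 3rd of C♯+7 is E♯.
F♯ up to E♯ spans 7 letter names and 11 semitones — a major seventh.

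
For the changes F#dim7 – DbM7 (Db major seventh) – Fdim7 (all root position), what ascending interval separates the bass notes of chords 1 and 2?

The roots are F# and Db.
From F# to Db: 7 semitones over a sixth = diminished.

diminished sixth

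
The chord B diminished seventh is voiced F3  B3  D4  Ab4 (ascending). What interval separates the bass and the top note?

m10

The outer voices are F3 and Ab4.
From F to Ab: 15 semitones over a tenth = minor.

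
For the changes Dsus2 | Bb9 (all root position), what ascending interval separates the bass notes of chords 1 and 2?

The roots are D and Bb.
D up to Bb is 8 semitones, a half step narrower than a major sixth, so the interval is minor.

minor sixth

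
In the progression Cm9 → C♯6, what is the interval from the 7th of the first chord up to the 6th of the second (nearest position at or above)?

Cm9 has B♭ as its 7th, and C♯6 has A♯ as its 6th.
From B♭ to A♯: 12 semitones over a seventh = augmented.

augmented 7th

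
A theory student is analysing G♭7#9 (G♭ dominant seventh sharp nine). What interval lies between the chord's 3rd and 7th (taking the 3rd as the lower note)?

The chord tones of G♭7#9 are G♭–B♭–D♭–F♭–A.
3rd = B♭; 7th = F♭.
B♭ up to F♭ is 6 semitones, a half step narrower than a perfect fifth, so the interval is diminished.
This 3–7 tritone is the characteristic tension at the heart of the dominant sound.

diminished fifth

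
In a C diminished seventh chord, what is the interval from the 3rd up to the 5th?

m3

Spelling the chord: C-Eb-Gb-Bbb.
So we need the interval from Eb up to Gb.
From Eb to Gb: 3 semitones over a third = minor.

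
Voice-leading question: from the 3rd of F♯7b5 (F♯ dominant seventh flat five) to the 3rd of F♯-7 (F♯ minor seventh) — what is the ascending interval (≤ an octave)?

d8

F♯7b5 (F♯ dominant seventh flat five) has A♯ as its 3rd, and F♯-7 (F♯ minor seventh) has A as its 3rd.
From A♯ to A: 11 semitones over an octave = diminished.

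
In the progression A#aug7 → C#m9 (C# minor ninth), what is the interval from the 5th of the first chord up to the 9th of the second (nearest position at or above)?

diminished 7th

A#aug7 has E## as its 5th, and C#m9 (C# minor ninth) has D# as its 9th.
E## up to D# is 9 semitones, a whole step narrower than a major seventh, so the interval is diminished.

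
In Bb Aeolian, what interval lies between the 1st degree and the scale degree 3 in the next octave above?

The scale runs Bb C Db Eb F Gb Ab.
That puts Bb below Db.
Bb up to Db is 15 semitones, a half step narrower than a major tenth, so the interval is minor.

minor tenth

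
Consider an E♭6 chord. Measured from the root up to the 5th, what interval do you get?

The chord tones of E♭ major sixth are E♭–G–B♭–C.
The root is E♭ and the 5th is B♭.
From E♭ to B♭ is 7 semitones, exactly the perfect fifth.

perfect fifth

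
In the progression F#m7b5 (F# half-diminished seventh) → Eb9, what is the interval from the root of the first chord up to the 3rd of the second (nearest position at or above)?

F#m7b5 (F# half-diminished seventh) has F# as its root, and Eb9 has G as its 3rd.
2 letter names make it a second; at 1 semitone (a half step narrower than major) the quality is minor.

minor second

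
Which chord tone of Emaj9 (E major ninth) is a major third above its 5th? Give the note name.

D#

The chord tones of Emaj9 (E major ninth) are E–G#–B–D#–F#.
The 5th is B. A major third above B is D#.
D# is the chord's 7th.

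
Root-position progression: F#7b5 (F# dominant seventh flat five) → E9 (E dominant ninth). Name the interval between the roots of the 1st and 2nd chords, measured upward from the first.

minor 7th

The roots are F# and E.
F# up to E is 10 semitones, a half step narrower than a major seventh, so the interval is minor.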